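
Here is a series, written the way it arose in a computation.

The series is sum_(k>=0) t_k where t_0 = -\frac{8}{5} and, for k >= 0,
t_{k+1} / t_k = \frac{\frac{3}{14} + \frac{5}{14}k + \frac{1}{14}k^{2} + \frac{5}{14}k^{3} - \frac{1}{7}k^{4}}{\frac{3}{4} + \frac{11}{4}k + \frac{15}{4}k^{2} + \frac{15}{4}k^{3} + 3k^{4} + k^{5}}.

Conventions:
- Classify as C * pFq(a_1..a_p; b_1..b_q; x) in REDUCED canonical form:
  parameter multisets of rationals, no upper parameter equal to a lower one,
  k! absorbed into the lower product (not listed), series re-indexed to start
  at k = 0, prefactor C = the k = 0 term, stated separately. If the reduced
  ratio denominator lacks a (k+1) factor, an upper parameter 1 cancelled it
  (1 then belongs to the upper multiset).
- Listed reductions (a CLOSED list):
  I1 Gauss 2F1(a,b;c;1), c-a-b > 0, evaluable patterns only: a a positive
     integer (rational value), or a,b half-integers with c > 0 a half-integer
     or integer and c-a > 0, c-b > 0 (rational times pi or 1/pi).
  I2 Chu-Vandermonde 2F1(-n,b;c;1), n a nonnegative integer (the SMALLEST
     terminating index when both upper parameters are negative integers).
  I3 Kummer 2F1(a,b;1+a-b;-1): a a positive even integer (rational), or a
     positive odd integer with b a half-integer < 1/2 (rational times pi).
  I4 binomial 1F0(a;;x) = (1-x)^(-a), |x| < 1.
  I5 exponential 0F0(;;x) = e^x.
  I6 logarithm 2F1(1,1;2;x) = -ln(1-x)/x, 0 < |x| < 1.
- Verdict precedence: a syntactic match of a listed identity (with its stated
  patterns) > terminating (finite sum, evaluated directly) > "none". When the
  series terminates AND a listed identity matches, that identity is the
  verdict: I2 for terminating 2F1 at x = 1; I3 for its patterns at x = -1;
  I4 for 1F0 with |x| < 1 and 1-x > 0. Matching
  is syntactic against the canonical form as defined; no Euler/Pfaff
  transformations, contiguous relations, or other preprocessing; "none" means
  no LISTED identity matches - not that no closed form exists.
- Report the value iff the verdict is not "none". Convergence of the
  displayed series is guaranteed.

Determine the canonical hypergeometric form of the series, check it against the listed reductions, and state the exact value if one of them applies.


Structural cue: from the first term -\frac{8}{5}: cancel k^2 + 1 from the displayed ratio first; then C = -8/5, x = -1/7.
Term ratio: r(k) = -\frac{1}{7} * (k-3) / [(k+\frac{3}{2}) (k+1)] - rational in k. x = -\frac{1}{7}; t_0 = -\frac{8}{5}; negate the roots.

Classification (C = -\frac{8}{5}): 1F1 with upper {-3}, lower {\frac{3}{2}}, argument x = -\frac{1}{7}. Verdict: terminating - the sum ends at index 3 because -3 is a negative integer; exact evaluation follows. Exact value: -\frac{375208}{180075}.


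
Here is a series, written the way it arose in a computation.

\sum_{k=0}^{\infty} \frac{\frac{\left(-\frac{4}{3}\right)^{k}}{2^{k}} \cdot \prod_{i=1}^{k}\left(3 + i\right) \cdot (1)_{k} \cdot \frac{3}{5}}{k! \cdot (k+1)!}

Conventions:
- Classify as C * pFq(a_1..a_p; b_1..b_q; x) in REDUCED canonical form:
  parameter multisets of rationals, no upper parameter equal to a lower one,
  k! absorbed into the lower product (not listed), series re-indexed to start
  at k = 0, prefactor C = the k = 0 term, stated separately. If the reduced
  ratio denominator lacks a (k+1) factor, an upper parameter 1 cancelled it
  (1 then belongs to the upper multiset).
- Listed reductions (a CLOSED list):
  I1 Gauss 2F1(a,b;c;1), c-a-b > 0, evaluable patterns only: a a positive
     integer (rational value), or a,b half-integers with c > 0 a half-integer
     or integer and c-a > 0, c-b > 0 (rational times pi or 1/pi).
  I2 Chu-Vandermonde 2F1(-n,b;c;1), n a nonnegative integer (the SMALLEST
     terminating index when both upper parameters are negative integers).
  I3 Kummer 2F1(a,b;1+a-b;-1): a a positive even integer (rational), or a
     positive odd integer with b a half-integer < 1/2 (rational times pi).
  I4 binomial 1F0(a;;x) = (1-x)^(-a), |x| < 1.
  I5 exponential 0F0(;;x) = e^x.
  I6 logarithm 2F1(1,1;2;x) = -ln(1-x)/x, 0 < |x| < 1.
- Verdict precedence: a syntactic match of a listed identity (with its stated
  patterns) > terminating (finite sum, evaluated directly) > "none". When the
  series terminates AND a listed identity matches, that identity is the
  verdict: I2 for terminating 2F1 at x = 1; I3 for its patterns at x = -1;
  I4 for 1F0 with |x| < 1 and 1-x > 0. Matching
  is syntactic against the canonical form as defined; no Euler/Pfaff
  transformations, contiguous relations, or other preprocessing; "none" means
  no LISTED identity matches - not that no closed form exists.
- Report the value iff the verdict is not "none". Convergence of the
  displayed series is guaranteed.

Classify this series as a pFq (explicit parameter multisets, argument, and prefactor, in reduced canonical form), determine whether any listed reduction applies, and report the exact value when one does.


With C = \frac{3}{5}: the canonical form is 2F1(1, 4; 2; -\frac{2}{3}). Verdict: none. Every listed pattern misses the 2F1 form at -\frac{2}{3}, upper {1, 4}.

Key step: t_0 = \frac{3}{5} here, and the running product (C = 3/5, x = -2/3) telescopes to a rising factorial.
Step ratio: r(k) = -\frac{2}{3} * (k+1) (k+4) / [(k+2) (k+1)] ; factor over Q: parameters, x = -\frac{2}{3}, and C = \frac{3}{5}.


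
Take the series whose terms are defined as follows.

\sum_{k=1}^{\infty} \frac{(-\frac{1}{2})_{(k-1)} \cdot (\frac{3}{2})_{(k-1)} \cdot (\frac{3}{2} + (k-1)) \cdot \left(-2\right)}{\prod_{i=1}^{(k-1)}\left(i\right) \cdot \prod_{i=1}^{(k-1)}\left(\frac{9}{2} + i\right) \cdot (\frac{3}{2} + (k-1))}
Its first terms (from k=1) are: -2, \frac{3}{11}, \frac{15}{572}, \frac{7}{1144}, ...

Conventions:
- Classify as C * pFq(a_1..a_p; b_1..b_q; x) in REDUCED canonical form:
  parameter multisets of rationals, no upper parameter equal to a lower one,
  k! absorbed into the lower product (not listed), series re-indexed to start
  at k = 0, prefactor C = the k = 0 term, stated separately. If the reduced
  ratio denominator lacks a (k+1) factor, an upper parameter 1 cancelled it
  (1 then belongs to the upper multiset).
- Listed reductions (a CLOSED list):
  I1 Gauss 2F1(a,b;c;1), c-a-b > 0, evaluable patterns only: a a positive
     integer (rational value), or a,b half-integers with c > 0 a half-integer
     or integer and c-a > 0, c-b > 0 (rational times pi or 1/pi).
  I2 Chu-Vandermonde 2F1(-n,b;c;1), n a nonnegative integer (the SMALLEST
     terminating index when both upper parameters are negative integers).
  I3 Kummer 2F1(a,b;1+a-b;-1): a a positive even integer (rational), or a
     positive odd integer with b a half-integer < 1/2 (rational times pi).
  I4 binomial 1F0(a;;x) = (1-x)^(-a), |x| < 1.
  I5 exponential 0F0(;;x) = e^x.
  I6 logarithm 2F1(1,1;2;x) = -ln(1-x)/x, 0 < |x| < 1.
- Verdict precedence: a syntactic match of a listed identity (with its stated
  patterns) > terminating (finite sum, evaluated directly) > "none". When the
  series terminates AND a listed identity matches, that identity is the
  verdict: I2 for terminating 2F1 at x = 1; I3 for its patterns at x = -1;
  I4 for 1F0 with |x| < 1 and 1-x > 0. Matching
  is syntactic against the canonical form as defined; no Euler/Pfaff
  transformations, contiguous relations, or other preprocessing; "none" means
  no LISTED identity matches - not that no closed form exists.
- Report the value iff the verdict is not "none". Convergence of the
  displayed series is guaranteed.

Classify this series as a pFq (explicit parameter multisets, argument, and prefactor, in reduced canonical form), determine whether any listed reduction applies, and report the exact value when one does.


With C = -2: the canonical form is 2F1(-\frac{1}{2}, \frac{3}{2}; \frac{11}{2}; 1). Verdict at x = 1: the half-integer Gauss pattern (I1) matches (x = 1; upper {-\frac{1}{2}, \frac{3}{2}} half-integers, c = \frac{11}{2} in the evaluable pattern). Value: \left(-\frac{2205}{4096}\right) \cdot \pi.

Key observation: from the first term -2: the factor k + 3/2 cancels (top and bottom), leaving C = -2.
Step ratio: r(k) = 1 * (k-\frac{1}{2}) (k+\frac{3}{2}) / [(k+\frac{11}{2}) (k+1)] - poly over poly, x = 1 from leading terms; C = -2 at k = 0.


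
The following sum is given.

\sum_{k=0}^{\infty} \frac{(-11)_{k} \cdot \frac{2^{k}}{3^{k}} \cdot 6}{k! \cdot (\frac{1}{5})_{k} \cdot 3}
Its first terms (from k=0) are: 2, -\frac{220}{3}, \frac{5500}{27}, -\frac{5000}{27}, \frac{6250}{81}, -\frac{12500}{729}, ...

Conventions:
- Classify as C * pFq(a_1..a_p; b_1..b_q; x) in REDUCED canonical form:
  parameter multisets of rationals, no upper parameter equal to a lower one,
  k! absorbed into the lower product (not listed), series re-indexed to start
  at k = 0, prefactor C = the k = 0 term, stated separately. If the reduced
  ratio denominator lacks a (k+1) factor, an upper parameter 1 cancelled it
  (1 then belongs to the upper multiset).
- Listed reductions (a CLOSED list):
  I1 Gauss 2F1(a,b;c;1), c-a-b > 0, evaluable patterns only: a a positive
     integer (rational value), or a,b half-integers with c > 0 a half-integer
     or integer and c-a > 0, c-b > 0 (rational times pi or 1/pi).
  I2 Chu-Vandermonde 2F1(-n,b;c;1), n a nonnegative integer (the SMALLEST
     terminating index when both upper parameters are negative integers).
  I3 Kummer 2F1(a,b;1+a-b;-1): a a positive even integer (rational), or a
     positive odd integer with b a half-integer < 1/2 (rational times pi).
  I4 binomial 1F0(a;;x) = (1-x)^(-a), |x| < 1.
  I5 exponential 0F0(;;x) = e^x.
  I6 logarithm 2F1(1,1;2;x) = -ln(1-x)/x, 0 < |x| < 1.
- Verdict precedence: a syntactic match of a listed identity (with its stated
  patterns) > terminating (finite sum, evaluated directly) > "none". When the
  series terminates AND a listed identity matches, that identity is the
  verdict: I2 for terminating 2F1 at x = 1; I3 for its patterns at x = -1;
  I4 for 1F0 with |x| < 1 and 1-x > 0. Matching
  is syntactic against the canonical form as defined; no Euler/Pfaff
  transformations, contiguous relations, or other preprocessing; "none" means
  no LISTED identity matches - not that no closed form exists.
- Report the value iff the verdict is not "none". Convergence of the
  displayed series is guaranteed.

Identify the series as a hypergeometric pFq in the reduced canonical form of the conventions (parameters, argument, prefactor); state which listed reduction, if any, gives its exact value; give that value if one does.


First insight: from the first term 2: the two geometric factors (prefactor 2) combine into one argument.
Term ratio: r(k) = \frac{2}{3} * (k-11) / [(k+\frac{1}{5}) (k+1)] - rational in k. x = \frac{2}{3}; t_0 = 2; negate the roots.

The series (x = \frac{2}{3}) is 1F1: upper {-11}, lower {\frac{1}{5}}, prefactor 2. Verdict: terminating - the sum ends at index 11 because -11 is a negative integer; exact evaluation follows. Sum: \frac{197778550632970322}{21413934056395881}.


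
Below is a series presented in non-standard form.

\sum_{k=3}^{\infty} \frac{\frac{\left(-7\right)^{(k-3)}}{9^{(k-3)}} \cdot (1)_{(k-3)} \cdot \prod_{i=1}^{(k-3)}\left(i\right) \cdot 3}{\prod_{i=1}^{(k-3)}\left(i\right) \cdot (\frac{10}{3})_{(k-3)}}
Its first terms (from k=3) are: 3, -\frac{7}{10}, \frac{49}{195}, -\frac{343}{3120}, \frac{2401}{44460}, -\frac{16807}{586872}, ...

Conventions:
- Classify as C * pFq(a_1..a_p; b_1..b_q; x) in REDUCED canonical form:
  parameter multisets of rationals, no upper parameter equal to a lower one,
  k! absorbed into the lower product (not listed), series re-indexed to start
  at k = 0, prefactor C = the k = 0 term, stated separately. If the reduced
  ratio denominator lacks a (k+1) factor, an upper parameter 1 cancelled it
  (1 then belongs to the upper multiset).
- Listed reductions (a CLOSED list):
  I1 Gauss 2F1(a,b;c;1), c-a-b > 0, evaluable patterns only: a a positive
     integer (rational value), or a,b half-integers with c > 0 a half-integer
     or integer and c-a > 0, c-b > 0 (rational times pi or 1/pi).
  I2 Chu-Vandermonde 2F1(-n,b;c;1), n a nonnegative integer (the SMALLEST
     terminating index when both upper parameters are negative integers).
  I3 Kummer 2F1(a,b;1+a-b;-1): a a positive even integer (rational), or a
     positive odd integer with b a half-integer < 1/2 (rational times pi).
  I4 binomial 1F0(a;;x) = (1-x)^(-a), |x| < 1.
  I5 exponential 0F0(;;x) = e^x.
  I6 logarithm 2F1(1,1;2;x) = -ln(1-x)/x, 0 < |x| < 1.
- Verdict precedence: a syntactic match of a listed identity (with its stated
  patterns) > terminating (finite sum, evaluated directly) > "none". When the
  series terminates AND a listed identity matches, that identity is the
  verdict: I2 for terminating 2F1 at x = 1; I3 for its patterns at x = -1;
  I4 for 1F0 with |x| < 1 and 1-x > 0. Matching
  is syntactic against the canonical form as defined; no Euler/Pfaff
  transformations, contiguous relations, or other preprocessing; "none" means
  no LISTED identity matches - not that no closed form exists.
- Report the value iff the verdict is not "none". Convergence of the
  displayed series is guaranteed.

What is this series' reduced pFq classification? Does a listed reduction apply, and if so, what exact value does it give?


The tell: x = -\frac{7}{9} and the running product (C = 3) telescopes to a rising factorial.
Step ratio: r(k) = -\frac{7}{9} * (k+1) (k+1) / [(k+\frac{10}{3}) (k+1)] - poly over poly, x = -\frac{7}{9} from leading terms; C = 3 at k = 0.

The series (x = -\frac{7}{9}) is 2F1: upper {1, 1}, lower {\frac{10}{3}}, prefactor 3. Verdict: no listed reduction: x = -\frac{7}{9} and upper {1, 1} fail every I1-I6 pattern.


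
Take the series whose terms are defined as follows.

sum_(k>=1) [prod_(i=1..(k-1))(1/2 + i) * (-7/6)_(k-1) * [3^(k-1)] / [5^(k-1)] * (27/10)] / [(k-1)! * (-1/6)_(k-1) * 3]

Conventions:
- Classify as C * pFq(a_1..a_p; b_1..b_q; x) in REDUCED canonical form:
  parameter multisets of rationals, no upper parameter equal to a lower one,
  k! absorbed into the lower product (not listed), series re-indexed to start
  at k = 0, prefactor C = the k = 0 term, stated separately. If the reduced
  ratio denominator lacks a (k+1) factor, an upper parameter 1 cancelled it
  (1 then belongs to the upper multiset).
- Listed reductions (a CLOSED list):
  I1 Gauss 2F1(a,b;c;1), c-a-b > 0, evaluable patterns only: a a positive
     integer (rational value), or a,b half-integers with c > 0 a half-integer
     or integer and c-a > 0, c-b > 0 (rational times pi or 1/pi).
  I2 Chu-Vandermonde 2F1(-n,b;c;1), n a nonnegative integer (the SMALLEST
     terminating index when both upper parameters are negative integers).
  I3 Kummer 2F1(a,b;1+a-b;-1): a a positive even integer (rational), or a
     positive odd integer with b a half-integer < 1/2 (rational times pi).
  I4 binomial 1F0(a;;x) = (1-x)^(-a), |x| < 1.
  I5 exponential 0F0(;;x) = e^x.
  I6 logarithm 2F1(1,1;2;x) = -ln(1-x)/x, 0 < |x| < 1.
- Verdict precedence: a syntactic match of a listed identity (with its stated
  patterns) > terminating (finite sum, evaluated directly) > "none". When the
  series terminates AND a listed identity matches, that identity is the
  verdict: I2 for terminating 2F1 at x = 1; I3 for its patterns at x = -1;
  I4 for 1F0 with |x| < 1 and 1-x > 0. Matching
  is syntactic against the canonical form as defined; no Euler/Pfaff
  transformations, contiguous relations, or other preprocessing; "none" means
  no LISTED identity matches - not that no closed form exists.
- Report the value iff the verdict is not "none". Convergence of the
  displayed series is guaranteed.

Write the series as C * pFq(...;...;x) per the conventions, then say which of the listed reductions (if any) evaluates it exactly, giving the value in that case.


At argument 3/5: a 2F1 with upper {-7/6, 3/2}, lower {-1/6}, scaled by C = 9/10. Verdict: none - at argument 3/5 the multisets {-7/6, 3/2} ; {-1/6} match no listed identity.

First insight: from the first term 9/10: the two geometric factors (prefactor 9/10) combine into one argument.
Step ratio: r(k) = (3/5) * (k-7/6) (k+3/2) / [(k-1/6) (k+1)] - rational in k. x = (3/5); t_0 = 9/10; negate the roots.


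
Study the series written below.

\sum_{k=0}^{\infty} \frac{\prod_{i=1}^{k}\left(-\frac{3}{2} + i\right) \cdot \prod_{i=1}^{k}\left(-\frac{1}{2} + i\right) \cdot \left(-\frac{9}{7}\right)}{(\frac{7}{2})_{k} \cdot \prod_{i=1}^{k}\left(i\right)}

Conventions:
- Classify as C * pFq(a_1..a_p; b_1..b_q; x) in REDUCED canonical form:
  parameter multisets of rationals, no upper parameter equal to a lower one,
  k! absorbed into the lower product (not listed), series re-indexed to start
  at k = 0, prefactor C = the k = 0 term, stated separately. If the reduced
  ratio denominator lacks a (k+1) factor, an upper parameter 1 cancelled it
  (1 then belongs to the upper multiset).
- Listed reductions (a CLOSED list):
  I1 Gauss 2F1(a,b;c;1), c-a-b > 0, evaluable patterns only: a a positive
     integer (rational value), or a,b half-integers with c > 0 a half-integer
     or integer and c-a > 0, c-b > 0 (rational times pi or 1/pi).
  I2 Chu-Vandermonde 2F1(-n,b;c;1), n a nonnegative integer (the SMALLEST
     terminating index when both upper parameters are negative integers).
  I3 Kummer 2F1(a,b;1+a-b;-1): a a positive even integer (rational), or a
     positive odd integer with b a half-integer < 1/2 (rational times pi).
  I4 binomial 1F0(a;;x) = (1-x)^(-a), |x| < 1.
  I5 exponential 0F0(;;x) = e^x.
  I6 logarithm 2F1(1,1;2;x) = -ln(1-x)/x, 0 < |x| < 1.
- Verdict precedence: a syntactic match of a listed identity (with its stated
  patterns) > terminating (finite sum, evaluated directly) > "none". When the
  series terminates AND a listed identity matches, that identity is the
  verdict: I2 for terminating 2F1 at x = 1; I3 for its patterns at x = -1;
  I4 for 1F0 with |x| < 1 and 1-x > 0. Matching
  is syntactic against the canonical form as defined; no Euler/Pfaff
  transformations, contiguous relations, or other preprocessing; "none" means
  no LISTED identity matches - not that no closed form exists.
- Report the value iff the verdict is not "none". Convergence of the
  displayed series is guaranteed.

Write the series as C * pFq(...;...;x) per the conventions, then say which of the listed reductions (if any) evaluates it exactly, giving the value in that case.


This is -\frac{9}{7} * 2F1(-\frac{1}{2}, \frac{1}{2}; \frac{7}{2}; 1) in reduced canonical form. Verdict: this is Gauss (I1, half-integer pattern) (x = 1; upper {-\frac{1}{2}, \frac{1}{2}} half-integers, c = \frac{7}{2} in the evaluable pattern). Hence: \left(-\frac{675}{1792}\right) \cdot \pi.

Key step: x = 1 and the running product (prefactor -9/7) telescopes to a rising factorial.
Consecutive-term ratio: r(k) = 1 * (k-\frac{1}{2}) (k+\frac{1}{2}) / [(k+\frac{7}{2}) (k+1)] - rational in k, leading ratio 1; with t_0 = -\frac{9}{7}, classification follows.


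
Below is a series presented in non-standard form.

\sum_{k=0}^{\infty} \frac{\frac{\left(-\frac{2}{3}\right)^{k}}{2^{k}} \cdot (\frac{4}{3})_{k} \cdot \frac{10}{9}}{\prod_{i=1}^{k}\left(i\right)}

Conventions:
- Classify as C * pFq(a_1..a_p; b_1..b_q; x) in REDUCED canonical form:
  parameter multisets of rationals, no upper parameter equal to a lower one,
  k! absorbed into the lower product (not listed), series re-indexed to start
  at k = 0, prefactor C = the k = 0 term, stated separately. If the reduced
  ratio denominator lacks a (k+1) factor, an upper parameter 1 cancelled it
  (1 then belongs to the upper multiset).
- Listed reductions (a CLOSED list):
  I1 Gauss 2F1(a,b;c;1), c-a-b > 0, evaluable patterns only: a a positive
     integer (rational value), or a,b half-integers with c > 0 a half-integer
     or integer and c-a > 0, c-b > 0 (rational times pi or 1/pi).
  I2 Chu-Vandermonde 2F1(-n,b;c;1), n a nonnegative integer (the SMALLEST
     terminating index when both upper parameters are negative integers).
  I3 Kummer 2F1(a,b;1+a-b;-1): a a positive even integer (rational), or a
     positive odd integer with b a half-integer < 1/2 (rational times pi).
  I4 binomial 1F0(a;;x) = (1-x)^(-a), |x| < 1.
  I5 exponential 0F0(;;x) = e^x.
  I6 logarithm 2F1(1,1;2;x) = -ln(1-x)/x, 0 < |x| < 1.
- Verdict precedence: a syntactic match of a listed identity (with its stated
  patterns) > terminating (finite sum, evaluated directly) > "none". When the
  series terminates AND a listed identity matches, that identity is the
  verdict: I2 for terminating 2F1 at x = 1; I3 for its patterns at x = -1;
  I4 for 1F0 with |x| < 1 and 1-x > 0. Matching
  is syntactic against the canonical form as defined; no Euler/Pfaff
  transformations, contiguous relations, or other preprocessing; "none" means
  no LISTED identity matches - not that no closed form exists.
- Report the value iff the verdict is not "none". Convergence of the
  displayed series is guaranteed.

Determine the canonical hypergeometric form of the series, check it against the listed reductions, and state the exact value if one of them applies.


Key observation: t_0 = \frac{10}{9} here, and the two k-th powers (prefactor 10/9) combine into one argument.
Step ratio: r(k) = -\frac{1}{3} * (k+\frac{4}{3}) / [(k+1)] - rational; roots negated = parameters, x = -\frac{1}{3}, C = \frac{10}{9}.

Classification (C = \frac{10}{9}): 1F0 with upper {\frac{4}{3}}, lower {-}, argument x = -\frac{1}{3}. Verdict at x = -\frac{1}{3}: the I4 binomial reduction matches (the 1F0 binomial series: exponent -4/3, x = -\frac{1}{3}). Its exact value is \frac{10}{9} \cdot \left(\frac{4}{3}\right)^{-\frac{4}{3}}.


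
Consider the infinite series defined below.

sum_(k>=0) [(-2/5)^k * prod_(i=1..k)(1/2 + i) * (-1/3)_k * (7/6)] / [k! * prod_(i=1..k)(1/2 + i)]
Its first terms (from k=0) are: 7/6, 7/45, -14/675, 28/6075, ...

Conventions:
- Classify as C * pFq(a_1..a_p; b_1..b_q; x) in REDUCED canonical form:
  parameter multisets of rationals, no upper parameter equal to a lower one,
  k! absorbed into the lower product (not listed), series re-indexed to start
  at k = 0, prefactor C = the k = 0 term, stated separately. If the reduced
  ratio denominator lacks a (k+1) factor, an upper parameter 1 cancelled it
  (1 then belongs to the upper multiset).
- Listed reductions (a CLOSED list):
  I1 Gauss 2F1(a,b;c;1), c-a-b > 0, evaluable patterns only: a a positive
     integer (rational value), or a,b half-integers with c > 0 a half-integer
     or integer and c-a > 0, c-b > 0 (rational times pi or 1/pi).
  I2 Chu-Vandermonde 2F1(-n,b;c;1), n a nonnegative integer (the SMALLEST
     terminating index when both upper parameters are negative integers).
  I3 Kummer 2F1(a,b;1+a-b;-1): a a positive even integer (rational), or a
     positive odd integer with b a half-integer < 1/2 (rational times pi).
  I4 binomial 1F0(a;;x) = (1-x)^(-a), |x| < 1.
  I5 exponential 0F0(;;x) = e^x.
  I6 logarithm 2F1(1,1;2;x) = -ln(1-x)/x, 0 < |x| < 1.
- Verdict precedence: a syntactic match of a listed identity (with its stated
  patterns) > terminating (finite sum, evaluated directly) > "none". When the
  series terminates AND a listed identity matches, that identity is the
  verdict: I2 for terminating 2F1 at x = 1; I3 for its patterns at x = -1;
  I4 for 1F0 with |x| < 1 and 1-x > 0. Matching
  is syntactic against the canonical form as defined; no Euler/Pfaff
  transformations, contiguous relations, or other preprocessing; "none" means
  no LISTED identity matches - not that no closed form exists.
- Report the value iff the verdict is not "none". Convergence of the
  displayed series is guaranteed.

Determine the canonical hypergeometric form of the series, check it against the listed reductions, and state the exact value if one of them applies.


Classification (C = 7/6): 1F0 with upper {-1/3}, lower {-}, argument x = -2/5. Verdict (x = -2/5): the binomial series (I4) applies (the 1F0 binomial series: exponent 1/3, x = -2/5). Hence: (7/6) * (7/5)^(1/3).

Structural cue: t_0 = 7/6 here, and the parameter 3/2 appears in both the upper and lower lists and cancels.
Step ratio: r(k) = (-2/5) * (k-1/3) / [(k+1)] - rational; roots negated = parameters, x = (-2/5), C = 7/6.


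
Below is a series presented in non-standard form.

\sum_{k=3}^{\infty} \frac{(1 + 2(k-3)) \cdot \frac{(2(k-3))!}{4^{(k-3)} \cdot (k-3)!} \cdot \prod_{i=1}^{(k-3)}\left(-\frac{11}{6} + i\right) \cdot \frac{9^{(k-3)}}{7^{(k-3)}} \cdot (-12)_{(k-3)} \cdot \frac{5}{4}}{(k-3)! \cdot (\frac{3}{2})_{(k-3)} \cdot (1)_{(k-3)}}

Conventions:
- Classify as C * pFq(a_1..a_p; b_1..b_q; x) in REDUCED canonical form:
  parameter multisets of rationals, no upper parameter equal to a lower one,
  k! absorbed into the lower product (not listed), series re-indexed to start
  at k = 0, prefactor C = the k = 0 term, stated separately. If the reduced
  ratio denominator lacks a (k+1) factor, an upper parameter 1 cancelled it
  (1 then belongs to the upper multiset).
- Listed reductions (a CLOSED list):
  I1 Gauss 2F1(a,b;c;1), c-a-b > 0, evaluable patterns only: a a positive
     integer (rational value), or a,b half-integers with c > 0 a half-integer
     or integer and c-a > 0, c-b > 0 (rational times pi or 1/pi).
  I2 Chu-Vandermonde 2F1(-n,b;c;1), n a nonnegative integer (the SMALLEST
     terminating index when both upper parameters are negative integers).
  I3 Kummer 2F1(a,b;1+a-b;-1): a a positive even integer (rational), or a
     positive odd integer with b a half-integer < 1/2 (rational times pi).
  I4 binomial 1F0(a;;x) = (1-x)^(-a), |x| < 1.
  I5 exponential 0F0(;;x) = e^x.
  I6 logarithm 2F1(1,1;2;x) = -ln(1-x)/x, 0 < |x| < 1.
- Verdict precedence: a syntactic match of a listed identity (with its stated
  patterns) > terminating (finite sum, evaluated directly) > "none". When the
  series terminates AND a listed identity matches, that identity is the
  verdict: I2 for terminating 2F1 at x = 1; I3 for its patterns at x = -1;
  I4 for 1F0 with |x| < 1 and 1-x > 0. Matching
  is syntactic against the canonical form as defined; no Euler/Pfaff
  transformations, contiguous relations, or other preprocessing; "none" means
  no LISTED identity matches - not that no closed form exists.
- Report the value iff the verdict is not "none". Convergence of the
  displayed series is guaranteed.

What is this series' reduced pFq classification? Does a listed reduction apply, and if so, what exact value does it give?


At argument \frac{9}{7}: a 2F1 with upper {-12, -\frac{5}{6}}, lower {1}, scaled by C = \frac{5}{4}. Verdict: terminating. (-12)_k vanishes past k = 12, leaving a 13-term sum, computed directly. Exact value: \frac{64694430220653875}{4739148267126784}.

The tell: t_0 being \frac{5}{4}, the parameter 3/2 appears in both the upper and lower lists and cancels.
Consecutive-term ratio: r(k) = \frac{9}{7} * (k-12) (k-\frac{5}{6}) / [(k+1) (k+1)] ; factor over Q: parameters, x = \frac{9}{7}, and C = \frac{5}{4}.


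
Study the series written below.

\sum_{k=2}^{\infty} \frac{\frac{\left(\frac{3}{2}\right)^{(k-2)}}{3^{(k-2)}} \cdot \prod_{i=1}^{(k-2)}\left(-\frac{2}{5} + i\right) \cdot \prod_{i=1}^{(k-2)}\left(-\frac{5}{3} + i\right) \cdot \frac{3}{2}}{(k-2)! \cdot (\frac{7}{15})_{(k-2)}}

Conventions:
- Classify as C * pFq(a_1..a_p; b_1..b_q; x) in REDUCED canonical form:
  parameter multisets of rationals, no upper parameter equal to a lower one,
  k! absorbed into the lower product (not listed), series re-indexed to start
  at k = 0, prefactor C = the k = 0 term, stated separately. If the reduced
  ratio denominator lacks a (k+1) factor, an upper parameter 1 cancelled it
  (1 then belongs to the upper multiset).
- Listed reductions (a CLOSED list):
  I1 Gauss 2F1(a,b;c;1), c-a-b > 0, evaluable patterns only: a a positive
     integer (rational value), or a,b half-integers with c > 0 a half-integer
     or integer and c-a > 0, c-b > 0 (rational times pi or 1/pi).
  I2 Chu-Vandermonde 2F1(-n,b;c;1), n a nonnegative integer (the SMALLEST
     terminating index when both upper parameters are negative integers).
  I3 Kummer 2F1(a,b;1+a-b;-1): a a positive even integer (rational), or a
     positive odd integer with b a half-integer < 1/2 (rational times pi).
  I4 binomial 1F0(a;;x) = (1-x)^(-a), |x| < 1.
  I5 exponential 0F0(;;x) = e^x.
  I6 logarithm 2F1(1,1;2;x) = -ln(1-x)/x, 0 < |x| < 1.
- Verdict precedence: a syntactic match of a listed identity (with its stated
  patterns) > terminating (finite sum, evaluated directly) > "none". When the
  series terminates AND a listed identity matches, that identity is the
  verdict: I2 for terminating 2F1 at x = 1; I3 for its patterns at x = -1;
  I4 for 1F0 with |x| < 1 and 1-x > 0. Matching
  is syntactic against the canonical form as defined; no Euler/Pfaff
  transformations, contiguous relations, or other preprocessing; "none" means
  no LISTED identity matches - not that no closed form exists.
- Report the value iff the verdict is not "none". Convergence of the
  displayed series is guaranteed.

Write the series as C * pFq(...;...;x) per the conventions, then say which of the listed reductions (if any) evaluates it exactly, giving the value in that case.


Structural cue: t_0 being \frac{3}{2}, the running product (prefactor 3/2) telescopes to a rising factorial.
Step ratio: r(k) = \frac{1}{2} * (k-\frac{2}{3}) (k+\frac{3}{5}) / [(k+\frac{7}{15}) (k+1)] ; factor over Q: parameters, x = \frac{1}{2}, and C = \frac{3}{2}.

This is \frac{3}{2} * 2F1(-\frac{2}{3}, \frac{3}{5}; \frac{7}{15}; \frac{1}{2}) in reduced canonical form. Verdict: none. No listed pattern accepts 2F1(-\frac{2}{3}, \frac{3}{5}; \frac{7}{15}; \frac{1}{2}).


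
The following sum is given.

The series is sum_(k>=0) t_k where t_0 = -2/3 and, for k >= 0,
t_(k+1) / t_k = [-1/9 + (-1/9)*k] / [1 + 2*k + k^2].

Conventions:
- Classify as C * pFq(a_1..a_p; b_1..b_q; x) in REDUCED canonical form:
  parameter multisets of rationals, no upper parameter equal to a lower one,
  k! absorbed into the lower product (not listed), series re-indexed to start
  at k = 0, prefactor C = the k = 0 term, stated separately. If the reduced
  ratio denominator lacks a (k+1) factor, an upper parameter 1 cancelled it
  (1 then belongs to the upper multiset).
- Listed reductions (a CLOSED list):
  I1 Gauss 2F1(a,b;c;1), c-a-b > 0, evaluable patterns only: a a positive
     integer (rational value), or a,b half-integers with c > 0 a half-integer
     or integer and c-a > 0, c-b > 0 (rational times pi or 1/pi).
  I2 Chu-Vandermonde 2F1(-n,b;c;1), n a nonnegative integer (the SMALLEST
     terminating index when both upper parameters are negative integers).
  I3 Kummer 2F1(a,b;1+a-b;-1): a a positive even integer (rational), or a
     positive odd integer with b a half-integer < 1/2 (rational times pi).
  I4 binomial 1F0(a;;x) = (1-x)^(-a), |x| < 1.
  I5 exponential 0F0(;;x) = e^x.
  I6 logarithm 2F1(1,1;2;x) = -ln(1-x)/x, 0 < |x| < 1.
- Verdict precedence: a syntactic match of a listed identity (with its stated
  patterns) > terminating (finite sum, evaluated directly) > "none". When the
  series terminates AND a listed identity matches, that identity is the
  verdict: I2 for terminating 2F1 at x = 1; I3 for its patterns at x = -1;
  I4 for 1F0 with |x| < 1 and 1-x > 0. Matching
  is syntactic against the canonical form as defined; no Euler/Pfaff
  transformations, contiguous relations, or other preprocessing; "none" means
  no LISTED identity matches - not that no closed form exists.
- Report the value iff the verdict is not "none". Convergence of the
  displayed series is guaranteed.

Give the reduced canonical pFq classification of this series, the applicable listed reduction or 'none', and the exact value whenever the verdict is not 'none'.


Classification (C = -2/3): 0F0 with upper {-}, lower {-}, argument x = -1/9. Verdict: the exponential series (I5) fires (the 0F0 exponential series at x = -1/9). Value: (-2/3) * e^(-1/9).

Key observation: with t_0 = -2/3, the parameter 1 appears in both the upper and lower lists and cancels.
Term ratio: r(k) = (-1/9) * 1 / [(k+1)] - poly over poly, x = (-1/9) from leading terms; C = -2/3 at k = 0.


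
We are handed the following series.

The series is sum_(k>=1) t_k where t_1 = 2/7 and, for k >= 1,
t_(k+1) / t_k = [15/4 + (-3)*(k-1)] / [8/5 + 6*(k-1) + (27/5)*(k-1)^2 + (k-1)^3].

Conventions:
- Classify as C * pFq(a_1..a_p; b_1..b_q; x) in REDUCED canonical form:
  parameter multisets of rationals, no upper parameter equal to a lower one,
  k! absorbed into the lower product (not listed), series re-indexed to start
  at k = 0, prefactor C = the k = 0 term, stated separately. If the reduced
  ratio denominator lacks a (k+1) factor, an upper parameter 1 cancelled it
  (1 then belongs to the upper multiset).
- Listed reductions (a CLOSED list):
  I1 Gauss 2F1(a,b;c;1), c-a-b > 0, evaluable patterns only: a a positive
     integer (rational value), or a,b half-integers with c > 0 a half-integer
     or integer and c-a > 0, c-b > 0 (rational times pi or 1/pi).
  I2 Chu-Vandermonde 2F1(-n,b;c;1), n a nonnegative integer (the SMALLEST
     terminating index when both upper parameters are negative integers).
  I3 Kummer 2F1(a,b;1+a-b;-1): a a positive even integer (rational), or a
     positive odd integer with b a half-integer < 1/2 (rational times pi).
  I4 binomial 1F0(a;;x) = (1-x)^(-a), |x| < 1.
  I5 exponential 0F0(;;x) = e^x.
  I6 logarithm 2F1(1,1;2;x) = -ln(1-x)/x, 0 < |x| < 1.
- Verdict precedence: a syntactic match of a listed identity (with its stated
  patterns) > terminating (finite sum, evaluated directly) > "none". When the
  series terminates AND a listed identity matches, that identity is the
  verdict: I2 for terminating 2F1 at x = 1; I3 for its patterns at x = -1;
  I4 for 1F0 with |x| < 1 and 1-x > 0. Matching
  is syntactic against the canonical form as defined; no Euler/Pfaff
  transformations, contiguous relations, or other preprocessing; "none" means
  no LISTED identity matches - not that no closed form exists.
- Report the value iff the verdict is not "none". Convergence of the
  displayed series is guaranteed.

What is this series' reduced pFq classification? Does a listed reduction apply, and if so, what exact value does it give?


At argument -3: a 1F2 with upper {-5/4}, lower {2/5, 4}, scaled by C = 2/7. Verdict: no listed reduction: x = -3 and upper {-5/4} fail every I1-I6 pattern.

Key step: x = (-3) and the expanded ratio factors over Q; C = 2/7, x = -3, roots give parameters.
Step ratio: r(k) = (-3) * (k-5/4) / [(k+2/5) (k+4) (k+1)] - rational in k. x = (-3); t_0 = 2/7; negate the roots.


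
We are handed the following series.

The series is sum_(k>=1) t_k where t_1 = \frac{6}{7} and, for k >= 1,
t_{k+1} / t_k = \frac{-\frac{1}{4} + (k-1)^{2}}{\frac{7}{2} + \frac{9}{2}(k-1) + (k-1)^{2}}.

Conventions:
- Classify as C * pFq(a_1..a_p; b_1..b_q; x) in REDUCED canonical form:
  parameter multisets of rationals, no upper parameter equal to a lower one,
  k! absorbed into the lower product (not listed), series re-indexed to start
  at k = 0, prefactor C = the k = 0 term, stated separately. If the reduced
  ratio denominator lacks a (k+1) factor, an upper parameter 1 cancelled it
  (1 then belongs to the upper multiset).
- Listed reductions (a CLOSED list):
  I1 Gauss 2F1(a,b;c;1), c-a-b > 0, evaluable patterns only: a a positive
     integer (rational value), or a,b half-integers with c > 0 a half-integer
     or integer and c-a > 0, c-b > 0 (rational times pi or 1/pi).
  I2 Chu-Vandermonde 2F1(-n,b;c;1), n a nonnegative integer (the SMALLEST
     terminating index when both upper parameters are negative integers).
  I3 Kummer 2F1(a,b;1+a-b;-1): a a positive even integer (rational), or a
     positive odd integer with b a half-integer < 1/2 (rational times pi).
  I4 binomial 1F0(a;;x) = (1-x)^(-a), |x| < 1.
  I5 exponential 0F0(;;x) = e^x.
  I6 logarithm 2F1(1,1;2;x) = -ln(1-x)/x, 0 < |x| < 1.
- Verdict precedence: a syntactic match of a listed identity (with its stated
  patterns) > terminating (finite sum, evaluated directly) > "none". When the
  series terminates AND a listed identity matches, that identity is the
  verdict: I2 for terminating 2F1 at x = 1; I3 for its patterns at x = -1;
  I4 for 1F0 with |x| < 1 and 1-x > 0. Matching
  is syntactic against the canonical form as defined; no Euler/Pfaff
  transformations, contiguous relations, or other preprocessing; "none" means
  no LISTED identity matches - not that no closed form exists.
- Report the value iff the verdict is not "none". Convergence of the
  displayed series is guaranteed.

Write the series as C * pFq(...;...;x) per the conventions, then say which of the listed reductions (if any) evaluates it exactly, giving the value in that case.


At argument 1: a 2F1 with upper {-\frac{1}{2}, \frac{1}{2}}, lower {\frac{7}{2}}, scaled by C = \frac{6}{7}. Verdict: Gauss's theorem I1 (half-integer case) matches (x = 1; upper {-\frac{1}{2}, \frac{1}{2}} half-integers, c = \frac{7}{2} in the evaluable pattern). Sum: \frac{225}{896} \cdot \pi.

Structural cue: with t_0 = \frac{6}{7}, the expanded ratio factors over Q; prefactor 6/7, roots give parameters.
Consecutive-term ratio: r(k) = 1 * (k-\frac{1}{2}) (k+\frac{1}{2}) / [(k+\frac{7}{2}) (k+1)] - rational in k. x = 1; t_0 = \frac{6}{7}; negate the roots.


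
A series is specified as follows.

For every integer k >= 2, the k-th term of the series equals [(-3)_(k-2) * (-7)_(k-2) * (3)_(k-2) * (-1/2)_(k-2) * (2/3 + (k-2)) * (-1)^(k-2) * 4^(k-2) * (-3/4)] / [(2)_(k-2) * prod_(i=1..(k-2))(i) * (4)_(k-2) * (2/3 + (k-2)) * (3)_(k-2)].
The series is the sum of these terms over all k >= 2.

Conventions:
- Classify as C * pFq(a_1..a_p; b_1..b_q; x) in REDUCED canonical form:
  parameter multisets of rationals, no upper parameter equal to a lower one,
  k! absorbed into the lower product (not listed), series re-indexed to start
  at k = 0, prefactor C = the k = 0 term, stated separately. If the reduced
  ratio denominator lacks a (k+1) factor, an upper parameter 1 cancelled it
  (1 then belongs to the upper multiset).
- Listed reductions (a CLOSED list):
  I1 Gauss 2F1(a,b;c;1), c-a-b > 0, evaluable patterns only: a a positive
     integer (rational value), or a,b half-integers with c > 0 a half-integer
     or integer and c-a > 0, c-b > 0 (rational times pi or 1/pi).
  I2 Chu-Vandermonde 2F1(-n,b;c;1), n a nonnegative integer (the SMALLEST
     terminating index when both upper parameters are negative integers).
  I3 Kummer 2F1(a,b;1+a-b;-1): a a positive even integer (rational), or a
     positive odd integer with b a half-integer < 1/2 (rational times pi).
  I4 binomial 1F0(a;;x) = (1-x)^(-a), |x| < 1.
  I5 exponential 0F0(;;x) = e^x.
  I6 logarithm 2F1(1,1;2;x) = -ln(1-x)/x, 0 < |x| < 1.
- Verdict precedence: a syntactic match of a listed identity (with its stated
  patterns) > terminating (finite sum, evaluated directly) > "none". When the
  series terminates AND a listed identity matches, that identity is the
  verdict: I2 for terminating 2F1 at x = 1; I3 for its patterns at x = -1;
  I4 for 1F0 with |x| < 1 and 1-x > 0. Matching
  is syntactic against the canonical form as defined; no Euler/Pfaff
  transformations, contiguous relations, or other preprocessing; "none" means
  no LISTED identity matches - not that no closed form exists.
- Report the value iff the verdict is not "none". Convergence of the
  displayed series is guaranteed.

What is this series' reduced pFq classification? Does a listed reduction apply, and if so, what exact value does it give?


This is -3/4 * 3F2(-7, -3, -1/2; 2, 4; -4) in reduced canonical form. Verdict: terminating - upper -3 stops the sum at k = 3; the 4 terms are added exactly. Value: -57/20.

Key observation: from the first term -3/4: the product of the first k integers (prefactor -3/4) is k!.
Adjacent-term ratio: r(k) = (-4) * (k-7) (k-3) (k-1/2) / [(k+2) (k+4) (k+1)] - rational in k. x = (-4); t_0 = -3/4; negate the roots.


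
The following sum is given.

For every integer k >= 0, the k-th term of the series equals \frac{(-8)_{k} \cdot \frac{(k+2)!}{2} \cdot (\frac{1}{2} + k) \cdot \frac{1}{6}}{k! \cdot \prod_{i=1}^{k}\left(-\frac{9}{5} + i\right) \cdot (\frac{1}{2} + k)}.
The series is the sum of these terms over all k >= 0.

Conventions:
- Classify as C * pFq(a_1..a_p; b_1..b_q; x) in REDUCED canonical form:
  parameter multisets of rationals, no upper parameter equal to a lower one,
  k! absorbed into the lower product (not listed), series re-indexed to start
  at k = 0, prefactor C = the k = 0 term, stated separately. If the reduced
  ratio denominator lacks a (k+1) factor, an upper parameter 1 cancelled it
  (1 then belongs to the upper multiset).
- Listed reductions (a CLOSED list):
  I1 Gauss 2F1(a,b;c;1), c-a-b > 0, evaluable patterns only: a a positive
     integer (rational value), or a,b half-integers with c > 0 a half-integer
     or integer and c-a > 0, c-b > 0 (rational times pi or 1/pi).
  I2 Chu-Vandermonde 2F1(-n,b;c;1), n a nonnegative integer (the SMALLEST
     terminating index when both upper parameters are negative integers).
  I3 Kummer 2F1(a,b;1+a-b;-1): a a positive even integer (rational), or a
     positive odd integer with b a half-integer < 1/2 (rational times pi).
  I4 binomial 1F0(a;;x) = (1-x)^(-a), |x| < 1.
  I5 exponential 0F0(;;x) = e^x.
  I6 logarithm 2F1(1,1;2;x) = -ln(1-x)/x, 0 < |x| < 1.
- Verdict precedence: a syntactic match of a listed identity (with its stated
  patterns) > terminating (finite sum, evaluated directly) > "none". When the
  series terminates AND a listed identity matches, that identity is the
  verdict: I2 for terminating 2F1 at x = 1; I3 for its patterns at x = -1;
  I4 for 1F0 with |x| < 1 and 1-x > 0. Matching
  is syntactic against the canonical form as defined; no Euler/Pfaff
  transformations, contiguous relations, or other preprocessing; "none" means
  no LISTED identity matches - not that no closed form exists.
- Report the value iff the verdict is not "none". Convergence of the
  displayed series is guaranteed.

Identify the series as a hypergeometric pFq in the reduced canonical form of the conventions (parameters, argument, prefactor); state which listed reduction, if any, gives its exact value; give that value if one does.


Canonical form: C = \frac{1}{6} times 2F1 with upper {-8, 3}, lower {-\frac{4}{5}}, x = 1. Verdict: Vandermonde's identity (I2) matches (terminating 2F1 at x = 1 with n = 8, b = 3, c = -\frac{4}{5}). Its exact value is -\frac{19}{806}.

First insight: with t_0 = \frac{1}{6}, the lower running product (C = 1/6, x = 1) is a rising factorial.
Term ratio: r(k) = 1 * (k-8) (k+3) / [(k-\frac{4}{5}) (k+1)] ; factor over Q: parameters, x = 1, and C = \frac{1}{6}.
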